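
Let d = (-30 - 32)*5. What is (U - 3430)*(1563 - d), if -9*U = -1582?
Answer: -54856424/9 ≈ -6.0952e+6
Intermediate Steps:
d = -310 (d = -62*5 = -310)
U = 1582/9 (U = -1/9*(-1582) = 1582/9 ≈ 175.78)
(U - 3430)*(1563 - d) = (1582/9 - 3430)*(1563 - 1*(-310)) = -29288*(1563 + 310)/9 = -29288/9*1873 = -54856424/9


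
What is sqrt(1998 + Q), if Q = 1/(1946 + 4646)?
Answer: sqrt(1356594151)/824 ≈ 44.699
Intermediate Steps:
Q = 1/6592 ≈ 0.00015170
sqrt(1998 + Q) = sqrt(1998 + 1/6592) = sqrt(13170817/6592) = sqrt(1356594151)/824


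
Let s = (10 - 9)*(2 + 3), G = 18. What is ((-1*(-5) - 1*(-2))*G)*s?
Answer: 630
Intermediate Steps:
s = 5 (s = 1*5 = 5)
((-1*(-5) - 1*(-2))*G)*s = ((-1*(-5) - 1*(-2))*18)*5 = ((5 + 2)*18)*5 = (7*18)*5 = 126*5 = 630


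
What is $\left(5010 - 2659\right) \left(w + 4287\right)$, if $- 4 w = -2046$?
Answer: $\frac{22562547}{2} \approx 1.1281 \cdot 10^{7}$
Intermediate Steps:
$w = \frac{1023}{2}$ ($w = \left(- \frac{1}{4}\right) \left(-2046\right) = \frac{1023}{2} \approx 511.5$)
$\left(5010 - 2659\right) \left(w + 4287\right) = \left(5010 - 2659\right) \left(\frac{1023}{2} + 4287\right) = 2351 \cdot \frac{9597}{2} = \frac{22562547}{2}$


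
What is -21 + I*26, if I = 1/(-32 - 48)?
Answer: -853/40 ≈ -21.325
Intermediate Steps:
I = -1/80 (I = 1/(-80) = -1/80 ≈ -0.012500)
-21 + I*26 = -21 - 1/80*26 = -21 - 13/40 = -853/40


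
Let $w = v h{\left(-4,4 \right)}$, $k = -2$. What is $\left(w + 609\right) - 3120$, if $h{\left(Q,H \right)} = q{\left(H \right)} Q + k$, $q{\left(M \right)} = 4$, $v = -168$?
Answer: $513$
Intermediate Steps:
$h{\left(Q,H \right)} = -2 + 4 Q$ ($h{\left(Q,H \right)} = 4 Q - 2 = -2 + 4 Q$)
$w = 3024$ ($w = - 168 \left(-2 + 4 \left(-4\right)\right) = - 168 \left(-2 - 16\right) = \left(-168\right) \left(-18\right) = 3024$)
$\left(w + 609\right) - 3120 = \left(3024 + 609\right) - 3120 = 3633 - 3120 = 513$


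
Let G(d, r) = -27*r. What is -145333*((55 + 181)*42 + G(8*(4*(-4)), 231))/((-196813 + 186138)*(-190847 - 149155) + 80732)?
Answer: -534098775/3629602082 ≈ -0.14715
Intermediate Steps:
-145333*((55 + 181)*42 + G(8*(4*(-4)), 231))/((-196813 + 186138)*(-190847 - 149155) + 80732) = -145333*((55 + 181)*42 - 27*231)/((-196813 + 186138)*(-190847 - 149155) + 80732) = -145333*(236*42 - 6237)/(-10675*(-340002) + 80732) = -145333*(9912 - 6237)/(3629521350 + 80732) = -145333/(3629602082/3675) = -145333/(3629602082*(1/3675)) = -145333/3629602082/3675 = -145333*3675/3629602082 = -534098775/3629602082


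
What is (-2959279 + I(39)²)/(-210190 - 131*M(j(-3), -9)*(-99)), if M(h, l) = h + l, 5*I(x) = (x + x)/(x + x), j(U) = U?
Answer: 36990987/4572725 ≈ 8.0895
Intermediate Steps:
I(x) = ⅕ (I(x) = ((x + x)/(x + x))/5 = ((2*x)/((2*x)))/5 = ((2*x)*(1/(2*x)))/5 = (⅕)*1 = ⅕)
(-2959279 + I(39)²)/(-210190 - 131*M(j(-3), -9)*(-99)) = (-2959279 + (⅕)²)/(-210190 - 131*(-3 - 9)*(-99)) = (-2959279 + 1/25)/(-210190 - 131*(-12)*(-99)) = -73981974/(25*(-210190 + 1572*(-99))) = -73981974/(25*(-210190 - 155628)) = -73981974/25/(-365818) = -73981974/25*(-1/365818) = 36990987/4572725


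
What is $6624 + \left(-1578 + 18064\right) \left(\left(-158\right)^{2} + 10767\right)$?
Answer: $589067890$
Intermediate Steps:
$6624 + \left(-1578 + 18064\right) \left(\left(-158\right)^{2} + 10767\right) = 6624 + 16486 \left(24964 + 10767\right) = 6624 + 16486 \cdot 35731 = 6624 + 589061266 = 589067890$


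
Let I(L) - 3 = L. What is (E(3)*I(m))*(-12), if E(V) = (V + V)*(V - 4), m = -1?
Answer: 144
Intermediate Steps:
E(V) = 2*V*(-4 + V) (E(V) = (2*V)*(-4 + V) = 2*V*(-4 + V))
I(L) = 3 + L
(E(3)*I(m))*(-12) = ((2*3*(-4 + 3))*(3 - 1))*(-12) = ((2*3*(-1))*2)*(-12) = -6*2*(-12) = -12*(-12) = 144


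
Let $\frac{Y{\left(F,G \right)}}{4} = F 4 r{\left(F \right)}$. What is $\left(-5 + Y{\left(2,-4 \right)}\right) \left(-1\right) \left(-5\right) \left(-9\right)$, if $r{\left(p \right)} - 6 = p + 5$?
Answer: $-18495$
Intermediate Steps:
$r{\left(p \right)} = 11 + p$ ($r{\left(p \right)} = 6 + \left(p + 5\right) = 6 + \left(5 + p\right) = 11 + p$)
$Y{\left(F,G \right)} = 16 F \left(11 + F\right)$ ($Y{\left(F,G \right)} = 4 F 4 \left(11 + F\right) = 4 \cdot 4 F \left(11 + F\right) = 16 F \left(11 + F\right)$)
$\left(-5 + Y{\left(2,-4 \right)}\right) \left(-1\right) \left(-5\right) \left(-9\right) = \left(-5 + 16 \cdot 2 \left(11 + 2\right)\right) \left(-1\right) \left(-5\right) \left(-9\right) = \left(-5 + 16 \cdot 2 \cdot 13\right) \left(-1\right) \left(-5\right) \left(-9\right) = \left(-5 + 416\right) \left(-1\right) \left(-5\right) \left(-9\right) = 411 \left(-1\right) \left(-5\right) \left(-9\right) = \left(-411\right) \left(-5\right) \left(-9\right) = 2055 \left(-9\right) = -18495$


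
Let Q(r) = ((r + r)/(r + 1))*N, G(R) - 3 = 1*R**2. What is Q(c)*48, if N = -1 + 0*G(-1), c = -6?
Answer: -576/5 ≈ -115.20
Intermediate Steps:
G(R) = 3 + R**2 (G(R) = 3 + 1*R**2 = 3 + R**2)
N = -1 (N = -1 + 0*(3 + (-1)**2) = -1 + 0*(3 + 1) = -1 + 0*4 = -1 + 0 = -1)
Q(r) = -2*r/(1 + r) (Q(r) = ((r + r)/(r + 1))*(-1) = ((2*r)/(1 + r))*(-1) = (2*r/(1 + r))*(-1) = -2*r/(1 + r))
Q(c)*48 = -2*(-6)/(1 - 6)*48 = -2*(-6)/(-5)*48 = -2*(-6)*(-1/5)*48 = -12/5*48 = -576/5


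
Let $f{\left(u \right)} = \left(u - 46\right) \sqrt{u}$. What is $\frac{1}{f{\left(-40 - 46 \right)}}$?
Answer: $\frac{i \sqrt{86}}{11352} \approx 0.00081692 i$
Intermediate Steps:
$f{\left(u \right)} = \sqrt{u} \left(-46 + u\right)$ ($f{\left(u \right)} = \left(-46 + u\right) \sqrt{u} = \sqrt{u} \left(-46 + u\right)$)
$\frac{1}{f{\left(-40 - 46 \right)}} = \frac{1}{\sqrt{-40 - 46} \left(-46 - 86\right)} = \frac{1}{\sqrt{-86} \left(-46 - 86\right)} = \frac{1}{i \sqrt{86} \left(-132\right)} = \frac{1}{\left(-132\right) i \sqrt{86}} = \frac{i \sqrt{86}}{11352}$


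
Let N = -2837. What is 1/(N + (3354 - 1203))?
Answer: -1/686 ≈ -0.0014577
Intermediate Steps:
1/(N + (3354 - 1203)) = 1/(-2837 + (3354 - 1203)) = 1/(-2837 + 2151) = 1/(-686) = -1/686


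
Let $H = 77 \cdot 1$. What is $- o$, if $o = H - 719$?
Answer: $642$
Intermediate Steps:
$H = 77$
$o = -642$ ($o = 77 - 719 = -642$)
$- o = \left(-1\right) \left(-642\right) = 642$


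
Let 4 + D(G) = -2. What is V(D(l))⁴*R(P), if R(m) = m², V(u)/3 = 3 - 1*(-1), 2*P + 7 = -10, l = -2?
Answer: 1498176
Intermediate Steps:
D(G) = -6 (D(G) = -4 - 2 = -6)
P = -17/2 (P = -7/2 + (½)*(-10) = -7/2 - 5 = -17/2 ≈ -8.5000)
V(u) = 12 (V(u) = 3*(3 - 1*(-1)) = 3*(3 + 1) = 3*4 = 12)
V(D(l))⁴*R(P) = 12⁴*(-17/2)² = 20736*(289/4) = 1498176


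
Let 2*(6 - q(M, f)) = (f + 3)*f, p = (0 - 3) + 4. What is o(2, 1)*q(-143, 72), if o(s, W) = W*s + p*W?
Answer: -8082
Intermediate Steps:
p = 1 (p = -3 + 4 = 1)
q(M, f) = 6 - f*(3 + f)/2 (q(M, f) = 6 - (f + 3)*f/2 = 6 - (3 + f)*f/2 = 6 - f*(3 + f)/2)
o(s, W) = W + W*s (o(s, W) = W*s + 1*W = W*s + W = W + W*s)
o(2, 1)*q(-143, 72) = (1*(1 + 2))*(6 - 3/2*72 - ½*72²) = (1*3)*(6 - 108 - ½*5184) = 3*(6 - 108 - 2592) = 3*(-2694) = -8082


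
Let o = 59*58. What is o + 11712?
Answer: 15134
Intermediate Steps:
o = 3422
o + 11712 = 3422 + 11712 = 15134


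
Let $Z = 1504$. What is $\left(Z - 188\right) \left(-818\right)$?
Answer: $-1076488$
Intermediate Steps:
$\left(Z - 188\right) \left(-818\right) = \left(1504 - 188\right) \left(-818\right) = 1316 \left(-818\right) = -1076488$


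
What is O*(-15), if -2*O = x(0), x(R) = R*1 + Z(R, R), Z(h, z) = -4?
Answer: -30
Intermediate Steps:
x(R) = -4 + R (x(R) = R*1 - 4 = R - 4 = -4 + R)
O = 2 (O = -(-4 + 0)/2 = -½*(-4) = 2)
O*(-15) = 2*(-15) = -30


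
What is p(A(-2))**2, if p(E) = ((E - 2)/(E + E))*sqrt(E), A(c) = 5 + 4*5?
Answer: 529/100 ≈ 5.2900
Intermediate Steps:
A(c) = 25 (A(c) = 5 + 20 = 25)
p(E) = (-2 + E)/(2*sqrt(E)) (p(E) = ((-2 + E)/((2*E)))*sqrt(E) = ((-2 + E)*(1/(2*E)))*sqrt(E) = ((-2 + E)/(2*E))*sqrt(E) = (-2 + E)/(2*sqrt(E)))
p(A(-2))**2 = ((-2 + 25)/(2*sqrt(25)))**2 = ((1/2)*(1/5)*23)**2 = (23/10)**2 = 529/100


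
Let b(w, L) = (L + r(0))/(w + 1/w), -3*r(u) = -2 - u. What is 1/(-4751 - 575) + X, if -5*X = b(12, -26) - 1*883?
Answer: 683532789/3861350 ≈ 177.02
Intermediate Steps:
r(u) = ⅔ + u/3 (r(u) = -(-2 - u)/3 = ⅔ + u/3)
b(w, L) = (⅔ + L)/(w + 1/w) (b(w, L) = (L + (⅔ + (⅓)*0))/(w + 1/w) = (L + (⅔ + 0))/(w + 1/w) = (L + ⅔)/(w + 1/w) = (⅔ + L)/(w + 1/w))
X = 128339/725 (X = -((⅓)*12*(2 + 3*(-26))/(1 + 12²) - 1*883)/5 = -((⅓)*12*(2 - 78)/(1 + 144) - 883)/5 = -((⅓)*12*(-76)/145 - 883)/5 = -((⅓)*12*(1/145)*(-76) - 883)/5 = -(-304/145 - 883)/5 = -⅕*(-128339/145) = 128339/725 ≈ 177.02)
1/(-4751 - 575) + X = 1/(-4751 - 575) + 128339/725 = 1/(-5326) + 128339/725 = -1/5326 + 128339/725 = 683532789/3861350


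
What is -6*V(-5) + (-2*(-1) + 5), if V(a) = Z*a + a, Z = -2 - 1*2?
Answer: -83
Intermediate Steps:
Z = -4 (Z = -2 - 2 = -4)
V(a) = -3*a (V(a) = -4*a + a = -3*a)
-6*V(-5) + (-2*(-1) + 5) = -(-18)*(-5) + (-2*(-1) + 5) = -6*15 + (2 + 5) = -90 + 7 = -83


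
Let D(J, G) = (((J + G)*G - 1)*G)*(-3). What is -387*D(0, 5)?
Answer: 139320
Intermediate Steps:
D(J, G) = -3*G*(-1 + G*(G + J)) (D(J, G) = (((G + J)*G - 1)*G)*(-3) = ((G*(G + J) - 1)*G)*(-3) = ((-1 + G*(G + J))*G)*(-3) = (G*(-1 + G*(G + J)))*(-3) = -3*G*(-1 + G*(G + J)))
-387*D(0, 5) = -1161*5*(1 - 1*5**2 - 1*5*0) = -1161*5*(1 - 1*25 + 0) = -1161*5*(1 - 25 + 0) = -1161*5*(-24) = -387*(-360) = 139320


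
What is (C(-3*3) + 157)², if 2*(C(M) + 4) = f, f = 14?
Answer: 25600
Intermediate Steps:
C(M) = 3 (C(M) = -4 + (½)*14 = -4 + 7 = 3)
(C(-3*3) + 157)² = (3 + 157)² = 160² = 25600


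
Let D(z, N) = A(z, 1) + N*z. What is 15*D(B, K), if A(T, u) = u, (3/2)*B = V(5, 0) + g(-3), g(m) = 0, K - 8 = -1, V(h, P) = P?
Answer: 15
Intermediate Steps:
K = 7 (K = 8 - 1 = 7)
B = 0 (B = 2*(0 + 0)/3 = (⅔)*0 = 0)
D(z, N) = 1 + N*z
15*D(B, K) = 15*(1 + 7*0) = 15*(1 + 0) = 15*1 = 15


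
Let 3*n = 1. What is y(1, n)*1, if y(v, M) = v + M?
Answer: 4/3 ≈ 1.3333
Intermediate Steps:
n = ⅓ (n = (⅓)*1 = ⅓ ≈ 0.33333)
y(v, M) = M + v
y(1, n)*1 = (⅓ + 1)*1 = (4/3)*1 = 4/3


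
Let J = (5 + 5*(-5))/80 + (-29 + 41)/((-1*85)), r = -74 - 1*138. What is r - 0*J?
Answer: -212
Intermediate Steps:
r = -212 (r = -74 - 138 = -212)
J = -133/340 (J = (5 - 25)*(1/80) + 12/(-85) = -20*1/80 + 12*(-1/85) = -¼ - 12/85 = -133/340 ≈ -0.39118)
r - 0*J = -212 - 0*(-133)/340 = -212 - 1*0 = -212 + 0 = -212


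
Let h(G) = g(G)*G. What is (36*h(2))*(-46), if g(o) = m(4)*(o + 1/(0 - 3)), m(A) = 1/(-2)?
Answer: 2760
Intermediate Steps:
m(A) = -1/2
g(o) = 1/6 - o/2 (g(o) = -(o + 1/(0 - 3))/2 = -(o + 1/(-3))/2 = -(o - 1/3)/2 = -(-1/3 + o)/2 = 1/6 - o/2)
h(G) = G*(1/6 - G/2) (h(G) = (1/6 - G/2)*G = G*(1/6 - G/2))
(36*h(2))*(-46) = (36*((1/6)*2*(1 - 3*2)))*(-46) = (36*((1/6)*2*(1 - 6)))*(-46) = (36*((1/6)*2*(-5)))*(-46) = (36*(-5/3))*(-46) = -60*(-46) = 2760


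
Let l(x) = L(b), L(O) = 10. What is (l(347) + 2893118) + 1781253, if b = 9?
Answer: 4674381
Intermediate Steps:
l(x) = 10
(l(347) + 2893118) + 1781253 = (10 + 2893118) + 1781253 = 2893128 + 1781253 = 4674381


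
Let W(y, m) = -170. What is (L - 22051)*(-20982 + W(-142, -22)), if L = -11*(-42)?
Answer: 456650528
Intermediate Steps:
L = 462
(L - 22051)*(-20982 + W(-142, -22)) = (462 - 22051)*(-20982 - 170) = -21589*(-21152) = 456650528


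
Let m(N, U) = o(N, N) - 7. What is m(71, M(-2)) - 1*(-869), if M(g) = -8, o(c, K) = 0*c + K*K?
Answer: 5903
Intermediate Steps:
o(c, K) = K² (o(c, K) = 0 + K² = K²)
m(N, U) = -7 + N² (m(N, U) = N² - 7 = -7 + N²)
m(71, M(-2)) - 1*(-869) = (-7 + 71²) - 1*(-869) = (-7 + 5041) + 869 = 5034 + 869 = 5903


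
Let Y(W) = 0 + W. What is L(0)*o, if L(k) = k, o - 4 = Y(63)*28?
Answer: 0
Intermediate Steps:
Y(W) = W
o = 1768 (o = 4 + 63*28 = 4 + 1764 = 1768)
L(0)*o = 0*1768 = 0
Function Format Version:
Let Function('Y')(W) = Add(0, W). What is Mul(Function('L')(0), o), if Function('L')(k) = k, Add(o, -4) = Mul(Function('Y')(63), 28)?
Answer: 0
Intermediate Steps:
Function('Y')(W) = W
o = 1768 (o = Add(4, Mul(63, 28)) = Add(4, 1764) = 1768)
Mul(Function('L')(0), o) = Mul(0, 1768) = 0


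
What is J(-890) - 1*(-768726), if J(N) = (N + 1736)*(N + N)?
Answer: -737154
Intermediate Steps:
J(N) = 2*N*(1736 + N) (J(N) = (1736 + N)*(2*N) = 2*N*(1736 + N))
J(-890) - 1*(-768726) = 2*(-890)*(1736 - 890) - 1*(-768726) = 2*(-890)*846 + 768726 = -1505880 + 768726 = -737154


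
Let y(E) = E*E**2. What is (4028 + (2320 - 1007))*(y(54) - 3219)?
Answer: 823822545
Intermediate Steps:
y(E) = E**3
(4028 + (2320 - 1007))*(y(54) - 3219) = (4028 + (2320 - 1007))*(54**3 - 3219) = (4028 + 1313)*(157464 - 3219) = 5341*154245 = 823822545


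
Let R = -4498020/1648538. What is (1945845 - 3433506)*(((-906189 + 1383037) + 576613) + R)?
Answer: -1291785133160868339/824269 ≈ -1.5672e+12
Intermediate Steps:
R = -2249010/824269 (R = -4498020*1/1648538 = -2249010/824269 ≈ -2.7285)
(1945845 - 3433506)*(((-906189 + 1383037) + 576613) + R) = (1945845 - 3433506)*(((-906189 + 1383037) + 576613) - 2249010/824269) = -1487661*((476848 + 576613) - 2249010/824269) = -1487661*(1053461 - 2249010/824269) = -1487661*868332995999/824269 = -1291785133160868339/824269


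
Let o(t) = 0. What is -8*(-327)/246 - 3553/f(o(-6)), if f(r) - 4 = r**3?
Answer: -143929/164 ≈ -877.62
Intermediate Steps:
f(r) = 4 + r**3
-8*(-327)/246 - 3553/f(o(-6)) = -8*(-327)/246 - 3553/(4 + 0**3) = 2616*(1/246) - 3553/(4 + 0) = 436/41 - 3553/4 = -143929/164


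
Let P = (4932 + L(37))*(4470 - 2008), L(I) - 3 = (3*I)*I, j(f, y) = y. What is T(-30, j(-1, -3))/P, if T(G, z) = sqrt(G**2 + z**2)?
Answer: sqrt(101)/7420468 ≈ 1.3543e-6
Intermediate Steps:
L(I) = 3 + 3*I**2 (L(I) = 3 + (3*I)*I = 3 + 3*I**2)
P = 22261404 (P = (4932 + (3 + 3*37**2))*(4470 - 2008) = (4932 + (3 + 3*1369))*2462 = (4932 + (3 + 4107))*2462 = (4932 + 4110)*2462 = 9042*2462 = 22261404)
T(-30, j(-1, -3))/P = sqrt((-30)**2 + (-3)**2)/22261404 = sqrt(900 + 9)*(1/22261404) = sqrt(909)*(1/22261404) = (3*sqrt(101))*(1/22261404) = sqrt(101)/7420468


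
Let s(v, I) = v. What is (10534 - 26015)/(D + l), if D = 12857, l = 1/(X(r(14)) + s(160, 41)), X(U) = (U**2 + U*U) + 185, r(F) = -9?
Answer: -7848867/6518500 ≈ -1.2041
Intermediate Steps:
X(U) = 185 + 2*U**2 (X(U) = (U**2 + U**2) + 185 = 2*U**2 + 185 = 185 + 2*U**2)
l = 1/507 (l = 1/((185 + 2*(-9)**2) + 160) = 1/((185 + 2*81) + 160) = 1/((185 + 162) + 160) = 1/(347 + 160) = 1/507 ≈ 0.0019724)
(10534 - 26015)/(D + l) = (10534 - 26015)/(12857 + 1/507) = -15481/6518500/507 = -15481*507/6518500 = -7848867/6518500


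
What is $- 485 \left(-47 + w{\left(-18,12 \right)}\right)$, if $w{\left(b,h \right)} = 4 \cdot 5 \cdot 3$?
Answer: $-6305$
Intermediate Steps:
$w{\left(b,h \right)} = 60$ ($w{\left(b,h \right)} = 20 \cdot 3 = 60$)
$- 485 \left(-47 + w{\left(-18,12 \right)}\right) = - 485 \left(-47 + 60\right) = \left(-485\right) 13 = -6305$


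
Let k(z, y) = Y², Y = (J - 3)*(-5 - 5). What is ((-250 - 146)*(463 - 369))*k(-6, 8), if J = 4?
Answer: -3722400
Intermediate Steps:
Y = -10 (Y = (4 - 3)*(-5 - 5) = 1*(-10) = -10)
k(z, y) = 100 (k(z, y) = (-10)² = 100)
((-250 - 146)*(463 - 369))*k(-6, 8) = ((-250 - 146)*(463 - 369))*100 = -396*94*100 = -37224*100 = -3722400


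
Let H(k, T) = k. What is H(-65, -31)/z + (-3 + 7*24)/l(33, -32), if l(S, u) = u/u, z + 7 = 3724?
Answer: 613240/3717 ≈ 164.98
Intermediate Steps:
z = 3717 (z = -7 + 3724 = 3717)
l(S, u) = 1
H(-65, -31)/z + (-3 + 7*24)/l(33, -32) = -65/3717 + (-3 + 7*24)/1 = -65*1/3717 + (-3 + 168)*1 = -65/3717 + 165*1 = -65/3717 + 165 = 613240/3717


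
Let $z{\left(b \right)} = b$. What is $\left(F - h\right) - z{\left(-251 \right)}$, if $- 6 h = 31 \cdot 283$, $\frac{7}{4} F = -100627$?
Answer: $- \frac{2343095}{42} \approx -55788.0$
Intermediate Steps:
$F = - \frac{402508}{7}$ ($F = \frac{4}{7} \left(-100627\right) = - \frac{402508}{7} \approx -57501.0$)
$h = - \frac{8773}{6}$ ($h = - \frac{31 \cdot 283}{6} = \left(- \frac{1}{6}\right) 8773 = - \frac{8773}{6} \approx -1462.2$)
$\left(F - h\right) - z{\left(-251 \right)} = \left(- \frac{402508}{7} - - \frac{8773}{6}\right) - -251 = \left(- \frac{402508}{7} + \frac{8773}{6}\right) + 251 = - \frac{2353637}{42} + 251 = - \frac{2343095}{42}$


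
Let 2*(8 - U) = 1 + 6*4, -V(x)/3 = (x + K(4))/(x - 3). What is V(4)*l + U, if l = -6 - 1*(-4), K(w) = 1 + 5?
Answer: 111/2 ≈ 55.500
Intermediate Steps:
K(w) = 6
l = -2 (l = -6 + 4 = -2)
V(x) = -3*(6 + x)/(-3 + x) (V(x) = -3*(x + 6)/(x - 3) = -3*(6 + x)/(-3 + x))
U = -9/2 (U = 8 - (1 + 6*4)/2 = 8 - (1 + 24)/2 = 8 - ½*25 = 8 - 25/2 = -9/2 ≈ -4.5000)
V(4)*l + U = (3*(-6 - 1*4)/(-3 + 4))*(-2) - 9/2 = (3*(-6 - 4)/1)*(-2) - 9/2 = (3*1*(-10))*(-2) - 9/2 = -30*(-2) - 9/2 = 60 - 9/2 = 111/2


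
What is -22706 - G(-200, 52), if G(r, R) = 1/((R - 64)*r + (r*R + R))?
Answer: -180467287/7948 ≈ -22706.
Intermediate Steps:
G(r, R) = 1/(R + R*r + r*(-64 + R)) (G(r, R) = 1/((-64 + R)*r + (R*r + R)) = 1/(r*(-64 + R) + (R + R*r)) = 1/(R + R*r + r*(-64 + R)))
-22706 - G(-200, 52) = -22706 - 1/(52 - 64*(-200) + 2*52*(-200)) = -22706 - 1/(52 + 12800 - 20800) = -22706 - 1/(-7948) = -22706 - 1*(-1/7948) = -22706 + 1/7948 = -180467287/7948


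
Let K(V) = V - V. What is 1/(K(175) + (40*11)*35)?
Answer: 1/15400 ≈ 6.4935e-5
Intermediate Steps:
K(V) = 0
1/(K(175) + (40*11)*35) = 1/(0 + (40*11)*35) = 1/(0 + 440*35) = 1/(0 + 15400) = 1/15400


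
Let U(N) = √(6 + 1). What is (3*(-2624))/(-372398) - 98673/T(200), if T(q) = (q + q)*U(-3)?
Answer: 3936/186199 - 98673*√7/2800 ≈ -93.216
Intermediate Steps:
U(N) = √7
T(q) = 2*q*√7 (T(q) = (q + q)*√7 = (2*q)*√7 = 2*q*√7)
(3*(-2624))/(-372398) - 98673/T(200) = (3*(-2624))/(-372398) - 98673*√7/2800 = -7872*(-1/372398) - 98673*√7/2800 = 3936/186199 - 98673*√7/2800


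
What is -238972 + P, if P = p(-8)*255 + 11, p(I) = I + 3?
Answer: -240236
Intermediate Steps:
p(I) = 3 + I
P = -1264 (P = (3 - 8)*255 + 11 = -5*255 + 11 = -1275 + 11 = -1264)
-238972 + P = -238972 - 1264 = -240236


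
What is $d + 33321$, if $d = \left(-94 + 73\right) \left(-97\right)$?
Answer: $35358$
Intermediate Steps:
$d = 2037$ ($d = \left(-21\right) \left(-97\right) = 2037$)
$d + 33321 = 2037 + 33321 = 35358$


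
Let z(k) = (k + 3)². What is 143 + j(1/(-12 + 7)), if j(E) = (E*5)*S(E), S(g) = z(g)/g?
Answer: 911/5 ≈ 182.20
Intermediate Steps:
z(k) = (3 + k)²
S(g) = (3 + g)²/g
j(E) = 5*(3 + E)² (j(E) = (E*5)*((3 + E)²/E) = (5*E)*((3 + E)²/E) = 5*(3 + E)²)
143 + j(1/(-12 + 7)) = 143 + 5*(3 + 1/(-12 + 7))² = 143 + 5*(3 + 1/(-5))² = 143 + 5*(3 - ⅕)² = 143 + 5*(14/5)² = 143 + 5*(196/25) = 143 + 196/5 = 911/5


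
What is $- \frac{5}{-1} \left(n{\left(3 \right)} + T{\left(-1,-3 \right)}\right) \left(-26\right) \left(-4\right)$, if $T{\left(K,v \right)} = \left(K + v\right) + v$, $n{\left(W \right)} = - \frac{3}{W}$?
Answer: $-4160$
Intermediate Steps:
$T{\left(K,v \right)} = K + 2 v$
$- \frac{5}{-1} \left(n{\left(3 \right)} + T{\left(-1,-3 \right)}\right) \left(-26\right) \left(-4\right) = - \frac{5}{-1} \left(- \frac{3}{3} + \left(-1 + 2 \left(-3\right)\right)\right) \left(-26\right) \left(-4\right) = \left(-5\right) \left(-1\right) \left(\left(-3\right) \frac{1}{3} - 7\right) \left(-26\right) \left(-4\right) = 5 \left(-1 - 7\right) \left(-26\right) \left(-4\right) = 5 \left(-8\right) \left(-26\right) \left(-4\right) = \left(-40\right) \left(-26\right) \left(-4\right) = 1040 \left(-4\right) = -4160$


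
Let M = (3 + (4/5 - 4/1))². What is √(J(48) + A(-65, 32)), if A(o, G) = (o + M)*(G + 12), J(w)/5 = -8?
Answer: 2*I*√18114/5 ≈ 53.835*I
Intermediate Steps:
M = 1/25 (M = (3 + (4*(⅕) - 4*1))² = (3 + (⅘ - 4))² = (3 - 16/5)² = (-⅕)² = 1/25 ≈ 0.040000)
J(w) = -40 (J(w) = 5*(-8) = -40)
A(o, G) = (12 + G)*(1/25 + o) (A(o, G) = (o + 1/25)*(G + 12) = (1/25 + o)*(12 + G) = (12 + G)*(1/25 + o))
√(J(48) + A(-65, 32)) = √(-40 + (12/25 + 12*(-65) + (1/25)*32 + 32*(-65))) = √(-40 + (12/25 - 780 + 32/25 - 2080)) = √(-40 - 71456/25) = √(-72456/25) = 2*I*√18114/5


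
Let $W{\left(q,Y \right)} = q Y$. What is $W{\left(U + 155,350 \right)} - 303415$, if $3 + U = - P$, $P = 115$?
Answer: $-290465$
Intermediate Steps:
$U = -118$ ($U = -3 - 115 = -118$)
$W{\left(q,Y \right)} = Y q$
$W{\left(U + 155,350 \right)} - 303415 = 350 \left(-118 + 155\right) - 303415 = 350 \cdot 37 - 303415 = 12950 - 303415 = -290465$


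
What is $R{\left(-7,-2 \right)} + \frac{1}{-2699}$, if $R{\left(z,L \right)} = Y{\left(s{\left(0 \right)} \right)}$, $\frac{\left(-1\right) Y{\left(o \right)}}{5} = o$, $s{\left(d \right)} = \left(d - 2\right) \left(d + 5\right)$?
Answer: $\frac{134949}{2699} \approx 50.0$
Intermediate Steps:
$s{\left(d \right)} = \left(-2 + d\right) \left(5 + d\right)$
$Y{\left(o \right)} = - 5 o$
$R{\left(z,L \right)} = 50$ ($R{\left(z,L \right)} = - 5 \left(-10 + 0^{2} + 3 \cdot 0\right) = - 5 \left(-10 + 0 + 0\right) = \left(-5\right) \left(-10\right) = 50$)
$R{\left(-7,-2 \right)} + \frac{1}{-2699} = 50 + \frac{1}{-2699} = 50 - \frac{1}{2699} = \frac{134949}{2699}$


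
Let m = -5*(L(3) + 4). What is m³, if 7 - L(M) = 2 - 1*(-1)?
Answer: -64000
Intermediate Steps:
L(M) = 4 (L(M) = 7 - (2 - 1*(-1)) = 7 - (2 + 1) = 7 - 1*3 = 7 - 3 = 4)
m = -40 (m = -5*(4 + 4) = -5*8 = -40)
m³ = (-40)³ = -64000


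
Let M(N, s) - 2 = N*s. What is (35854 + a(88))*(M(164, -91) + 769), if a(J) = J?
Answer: -508687126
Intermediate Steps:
M(N, s) = 2 + N*s
(35854 + a(88))*(M(164, -91) + 769) = (35854 + 88)*((2 + 164*(-91)) + 769) = 35942*((2 - 14924) + 769) = 35942*(-14922 + 769) = 35942*(-14153) = -508687126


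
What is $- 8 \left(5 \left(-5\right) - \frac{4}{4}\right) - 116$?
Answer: $92$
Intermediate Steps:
$- 8 \left(5 \left(-5\right) - \frac{4}{4}\right) - 116 = - 8 \left(-25 - 1\right) - 116 = \left(-8\right) \left(-26\right) - 116 = 208 - 116 = 92$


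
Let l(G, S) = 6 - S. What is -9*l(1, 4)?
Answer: -18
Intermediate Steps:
-9*l(1, 4) = -9*(6 - 1*4) = -9*(6 - 4) = -9*2 = -18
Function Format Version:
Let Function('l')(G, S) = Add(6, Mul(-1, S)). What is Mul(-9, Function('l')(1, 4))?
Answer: -18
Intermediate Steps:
Mul(-9, Function('l')(1, 4)) = Mul(-9, Add(6, Mul(-1, 4))) = Mul(-9, Add(6, -4)) = Mul(-9, 2) = -18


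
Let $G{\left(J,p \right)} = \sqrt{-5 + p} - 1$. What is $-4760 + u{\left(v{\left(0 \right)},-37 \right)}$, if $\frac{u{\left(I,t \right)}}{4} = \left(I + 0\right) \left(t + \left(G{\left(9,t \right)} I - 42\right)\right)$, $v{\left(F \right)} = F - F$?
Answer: $-4760$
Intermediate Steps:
$G{\left(J,p \right)} = -1 + \sqrt{-5 + p}$
$v{\left(F \right)} = 0$
$u{\left(I,t \right)} = 4 I \left(-42 + t + I \left(-1 + \sqrt{-5 + t}\right)\right)$ ($u{\left(I,t \right)} = 4 \left(I + 0\right) \left(t + \left(\left(-1 + \sqrt{-5 + t}\right) I - 42\right)\right) = 4 I \left(t + \left(I \left(-1 + \sqrt{-5 + t}\right) - 42\right)\right) = 4 I \left(t + \left(-42 + I \left(-1 + \sqrt{-5 + t}\right)\right)\right) = 4 I \left(-42 + t + I \left(-1 + \sqrt{-5 + t}\right)\right)$)
$-4760 + u{\left(v{\left(0 \right)},-37 \right)} = -4760 + 4 \cdot 0 \left(-42 - 37 + 0 \left(-1 + \sqrt{-5 - 37}\right)\right) = -4760 + 4 \cdot 0 \left(-42 - 37 + 0 \left(-1 + \sqrt{-42}\right)\right) = -4760 + 4 \cdot 0 \left(-42 - 37 + 0 \left(-1 + i \sqrt{42}\right)\right) = -4760 + 4 \cdot 0 \left(-42 - 37 + 0\right) = -4760 + 4 \cdot 0 \left(-79\right) = -4760 + 0 = -4760$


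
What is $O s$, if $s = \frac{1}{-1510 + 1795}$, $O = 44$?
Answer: $\frac{44}{285} \approx 0.15439$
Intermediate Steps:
$s = \frac{1}{285} \approx 0.0035088$
$O s = 44 \cdot \frac{1}{285} = \frac{44}{285}$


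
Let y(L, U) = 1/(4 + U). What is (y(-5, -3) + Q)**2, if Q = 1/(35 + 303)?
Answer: 114921/114244 ≈ 1.0059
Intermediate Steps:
Q = 1/338 ≈ 0.0029586
(y(-5, -3) + Q)**2 = (1/(4 - 3) + 1/338)**2 = (1/1 + 1/338)**2 = (1 + 1/338)**2 = (339/338)**2 = 114921/114244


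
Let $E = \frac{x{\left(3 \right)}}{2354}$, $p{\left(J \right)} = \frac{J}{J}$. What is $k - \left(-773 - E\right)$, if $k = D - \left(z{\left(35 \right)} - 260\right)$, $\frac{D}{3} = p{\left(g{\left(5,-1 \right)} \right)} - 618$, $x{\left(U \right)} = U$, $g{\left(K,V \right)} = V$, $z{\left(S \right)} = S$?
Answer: $- \frac{2007959}{2354} \approx -853.0$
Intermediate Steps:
$p{\left(J \right)} = 1$
$D = -1851$ ($D = 3 \left(1 - 618\right) = 3 \left(-617\right) = -1851$)
$k = -1626$ ($k = -1851 - \left(35 - 260\right) = -1851 - -225 = -1851 + 225 = -1626$)
$E = \frac{3}{2354} \approx 0.0012744$
$k - \left(-773 - E\right) = -1626 - \left(-773 - \frac{3}{2354}\right) = -1626 - - \frac{1819645}{2354} = -1626 + \frac{1819645}{2354} = - \frac{2007959}{2354}$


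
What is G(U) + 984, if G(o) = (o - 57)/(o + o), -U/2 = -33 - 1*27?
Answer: 78741/80 ≈ 984.26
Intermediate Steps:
U = 120 (U = -2*(-33 - 1*27) = -2*(-33 - 27) = -2*(-60) = 120)
G(o) = (-57 + o)/(2*o) (G(o) = (-57 + o)/((2*o)) = (-57 + o)*(1/(2*o)) = (-57 + o)/(2*o))
G(U) + 984 = (½)*(-57 + 120)/120 + 984 = (½)*(1/120)*63 + 984 = 21/80 + 984 = 78741/80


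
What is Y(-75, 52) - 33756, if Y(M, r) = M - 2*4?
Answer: -33839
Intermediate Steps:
Y(M, r) = -8 + M (Y(M, r) = M - 8 = -8 + M)
Y(-75, 52) - 33756 = (-8 - 75) - 33756 = -83 - 33756 = -33839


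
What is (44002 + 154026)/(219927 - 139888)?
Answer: 198028/80039 ≈ 2.4741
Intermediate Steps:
(44002 + 154026)/(219927 - 139888) = 198028/80039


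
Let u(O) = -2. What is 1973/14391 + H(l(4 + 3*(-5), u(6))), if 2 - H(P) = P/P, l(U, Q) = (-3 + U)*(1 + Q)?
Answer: 16364/14391 ≈ 1.1371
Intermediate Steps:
l(U, Q) = (1 + Q)*(-3 + U)
H(P) = 1 (H(P) = 2 - P/P = 2 - 1*1 = 2 - 1 = 1)
1973/14391 + H(l(4 + 3*(-5), u(6))) = 1973/14391 + 1 = 16364/14391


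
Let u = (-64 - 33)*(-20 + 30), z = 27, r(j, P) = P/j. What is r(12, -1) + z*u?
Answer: -314281/12 ≈ -26190.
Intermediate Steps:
u = -970 (u = -97*10 = -970)
r(12, -1) + z*u = -1/12 + 27*(-970) = -1*1/12 - 26190 = -1/12 - 26190 = -314281/12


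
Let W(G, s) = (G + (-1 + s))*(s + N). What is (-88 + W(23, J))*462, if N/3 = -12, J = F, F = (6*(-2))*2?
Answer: 14784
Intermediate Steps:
F = -24 (F = -12*2 = -24)
J = -24
N = -36 (N = 3*(-12) = -36)
W(G, s) = (-36 + s)*(-1 + G + s) (W(G, s) = (G + (-1 + s))*(s - 36) = (-1 + G + s)*(-36 + s) = (-36 + s)*(-1 + G + s))
(-88 + W(23, J))*462 = (-88 + (36 + (-24)² - 37*(-24) - 36*23 + 23*(-24)))*462 = (-88 + (36 + 576 + 888 - 828 - 552))*462 = (-88 + 120)*462 = 32*462 = 14784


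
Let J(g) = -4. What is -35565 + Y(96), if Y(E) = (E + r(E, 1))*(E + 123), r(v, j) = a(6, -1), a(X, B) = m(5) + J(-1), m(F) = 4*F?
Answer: -11037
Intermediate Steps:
a(X, B) = 16 (a(X, B) = 4*5 - 4 = 20 - 4 = 16)
r(v, j) = 16
Y(E) = (16 + E)*(123 + E) (Y(E) = (E + 16)*(E + 123) = (16 + E)*(123 + E))
-35565 + Y(96) = -35565 + (1968 + 96² + 139*96) = -35565 + (1968 + 9216 + 13344) = -35565 + 24528 = -11037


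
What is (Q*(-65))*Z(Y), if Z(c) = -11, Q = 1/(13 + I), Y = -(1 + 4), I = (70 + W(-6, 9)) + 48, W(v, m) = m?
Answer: 143/28 ≈ 5.1071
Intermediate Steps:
I = 127 (I = (70 + 9) + 48 = 79 + 48 = 127)
Y = -5 (Y = -1*5 = -5)
Q = 1/140 (Q = 1/(13 + 127) = 1/140 ≈ 0.0071429)
(Q*(-65))*Z(Y) = ((1/140)*(-65))*(-11) = -13/28*(-11) = 143/28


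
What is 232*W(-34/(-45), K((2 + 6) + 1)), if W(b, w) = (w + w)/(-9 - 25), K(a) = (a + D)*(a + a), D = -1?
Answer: -33408/17 ≈ -1965.2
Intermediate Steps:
K(a) = 2*a*(-1 + a) (K(a) = (a - 1)*(a + a) = (-1 + a)*(2*a) = 2*a*(-1 + a))
W(b, w) = -w/17 (W(b, w) = (2*w)/(-34) = (2*w)*(-1/34) = -w/17)
232*W(-34/(-45), K((2 + 6) + 1)) = 232*(-2*((2 + 6) + 1)*(-1 + ((2 + 6) + 1))/17) = 232*(-2*(8 + 1)*(-1 + (8 + 1))/17) = 232*(-2*9*(-1 + 9)/17) = 232*(-2*9*8/17) = 232*(-1/17*144) = 232*(-144/17) = -33408/17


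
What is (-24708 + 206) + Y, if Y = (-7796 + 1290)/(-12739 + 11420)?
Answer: -32311632/1319 ≈ -24497.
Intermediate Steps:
Y = 6506/1319 (Y = -6506/(-1319) = -6506*(-1/1319) = 6506/1319 ≈ 4.9325)
(-24708 + 206) + Y = (-24708 + 206) + 6506/1319 = -24502 + 6506/1319 = -32311632/1319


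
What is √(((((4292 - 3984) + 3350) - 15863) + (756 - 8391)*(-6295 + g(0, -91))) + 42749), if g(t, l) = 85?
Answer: 23*√89686 ≈ 6888.0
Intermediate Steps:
√(((((4292 - 3984) + 3350) - 15863) + (756 - 8391)*(-6295 + g(0, -91))) + 42749) = √(((((4292 - 3984) + 3350) - 15863) + (756 - 8391)*(-6295 + 85)) + 42749) = √((((308 + 3350) - 15863) - 7635*(-6210)) + 42749) = √(((3658 - 15863) + 47413350) + 42749) = √((-12205 + 47413350) + 42749) = √(47401145 + 42749) = √47443894 = 23*√89686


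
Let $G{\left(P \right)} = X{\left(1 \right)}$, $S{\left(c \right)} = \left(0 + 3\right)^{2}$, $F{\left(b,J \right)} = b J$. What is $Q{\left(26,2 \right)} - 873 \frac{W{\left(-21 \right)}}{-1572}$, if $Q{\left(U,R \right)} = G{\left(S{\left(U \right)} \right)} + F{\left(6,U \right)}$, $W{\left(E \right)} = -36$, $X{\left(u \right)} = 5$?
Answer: $\frac{18472}{131} \approx 141.01$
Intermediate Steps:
$F{\left(b,J \right)} = J b$
$S{\left(c \right)} = 9$ ($S{\left(c \right)} = 3^{2} = 9$)
$G{\left(P \right)} = 5$
$Q{\left(U,R \right)} = 5 + 6 U$ ($Q{\left(U,R \right)} = 5 + U 6 = 5 + 6 U$)
$Q{\left(26,2 \right)} - 873 \frac{W{\left(-21 \right)}}{-1572} = \left(5 + 6 \cdot 26\right) - 873 \left(- \frac{36}{-1572}\right) = \left(5 + 156\right) - 873 \left(\left(-36\right) \left(- \frac{1}{1572}\right)\right) = 161 - \frac{2619}{131} = \frac{18472}{131}$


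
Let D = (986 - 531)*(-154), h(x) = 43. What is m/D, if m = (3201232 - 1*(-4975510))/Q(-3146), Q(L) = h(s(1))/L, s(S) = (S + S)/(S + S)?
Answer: 12849166/1505 ≈ 8537.7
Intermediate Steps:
s(S) = 1 (s(S) = (2*S)/((2*S)) = (2*S)*(1/(2*S)) = 1)
Q(L) = 43/L
D = -70070 (D = 455*(-154) = -70070)
m = -25724030332/43 (m = (3201232 - 1*(-4975510))/((43/(-3146))) = (3201232 + 4975510)/((43*(-1/3146))) = 8176742/(-43/3146) = 8176742*(-3146/43) = -25724030332/43 ≈ -5.9823e+8)
m/D = -25724030332/43/(-70070) = -25724030332/43*(-1/70070) = 12849166/1505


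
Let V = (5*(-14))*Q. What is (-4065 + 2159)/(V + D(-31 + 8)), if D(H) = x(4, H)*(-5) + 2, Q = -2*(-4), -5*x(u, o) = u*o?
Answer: 953/325 ≈ 2.9323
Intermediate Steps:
x(u, o) = -o*u/5 (x(u, o) = -u*o/5 = -o*u/5)
Q = 8
D(H) = 2 + 4*H (D(H) = -⅕*H*4*(-5) + 2 = -4*H/5*(-5) + 2 = 4*H + 2 = 2 + 4*H)
V = -560 (V = (5*(-14))*8 = -70*8 = -560)
(-4065 + 2159)/(V + D(-31 + 8)) = (-4065 + 2159)/(-560 + (2 + 4*(-31 + 8))) = -1906/(-560 + (2 + 4*(-23))) = -1906/(-560 + (2 - 92)) = -1906/(-560 - 90) = -1906/(-650) = -1906*(-1/650) = 953/325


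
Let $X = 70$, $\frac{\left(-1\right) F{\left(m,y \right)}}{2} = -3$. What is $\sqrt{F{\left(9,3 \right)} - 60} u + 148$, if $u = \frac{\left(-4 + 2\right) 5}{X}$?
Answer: $148 - \frac{3 i \sqrt{6}}{7} \approx 148.0 - 1.0498 i$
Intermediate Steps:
$F{\left(m,y \right)} = 6$ ($F{\left(m,y \right)} = \left(-2\right) \left(-3\right) = 6$)
$u = - \frac{1}{7}$ ($u = \frac{\left(-4 + 2\right) 5}{70} = \left(-2\right) 5 \cdot \frac{1}{70} = \left(-10\right) \frac{1}{70} = - \frac{1}{7} \approx -0.14286$)
$\sqrt{F{\left(9,3 \right)} - 60} u + 148 = \sqrt{6 - 60} \left(- \frac{1}{7}\right) + 148 = \sqrt{-54} \left(- \frac{1}{7}\right) + 148 = 3 i \sqrt{6} \left(- \frac{1}{7}\right) + 148 = - \frac{3 i \sqrt{6}}{7} + 148 = 148 - \frac{3 i \sqrt{6}}{7}$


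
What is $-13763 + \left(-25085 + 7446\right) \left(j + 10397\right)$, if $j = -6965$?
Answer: $-60550811$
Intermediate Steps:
$-13763 + \left(-25085 + 7446\right) \left(j + 10397\right) = -13763 + \left(-25085 + 7446\right) \left(-6965 + 10397\right) = -13763 - 60537048 = -60550811$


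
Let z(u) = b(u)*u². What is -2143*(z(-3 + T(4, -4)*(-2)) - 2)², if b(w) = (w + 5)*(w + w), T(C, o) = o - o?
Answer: -25930300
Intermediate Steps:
T(C, o) = 0
b(w) = 2*w*(5 + w) (b(w) = (5 + w)*(2*w) = 2*w*(5 + w))
z(u) = 2*u³*(5 + u) (z(u) = (2*u*(5 + u))*u² = 2*u³*(5 + u))
-2143*(z(-3 + T(4, -4)*(-2)) - 2)² = -2143*(2*(-3 + 0*(-2))³*(5 + (-3 + 0*(-2))) - 2)² = -2143*(2*(-3 + 0)³*(5 + (-3 + 0)) - 2)² = -2143*(2*(-3)³*(5 - 3) - 2)² = -2143*(2*(-27)*2 - 2)² = -2143*(-108 - 2)² = -2143*(-110)² = -2143*12100 = -25930300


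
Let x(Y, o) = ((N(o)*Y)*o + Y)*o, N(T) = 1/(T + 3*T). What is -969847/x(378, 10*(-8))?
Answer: 969847/37800 ≈ 25.657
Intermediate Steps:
N(T) = 1/(4*T)
x(Y, o) = 5*Y*o/4 (x(Y, o) = (((1/(4*o))*Y)*o + Y)*o = ((Y/(4*o))*o + Y)*o = (Y/4 + Y)*o = (5*Y/4)*o = 5*Y*o/4)
-969847/x(378, 10*(-8)) = -969847/((5/4)*378*(10*(-8))) = -969847/((5/4)*378*(-80)) = -969847/(-37800) = -969847*(-1/37800) = 969847/37800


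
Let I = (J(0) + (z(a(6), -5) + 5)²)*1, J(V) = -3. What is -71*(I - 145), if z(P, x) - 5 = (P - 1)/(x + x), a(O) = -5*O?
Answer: -167631/100 ≈ -1676.3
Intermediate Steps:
z(P, x) = 5 + (-1 + P)/(2*x) (z(P, x) = 5 + (P - 1)/(x + x) = 5 + (-1 + P)/((2*x)) = 5 + (-1 + P)*(1/(2*x)) = 5 + (-1 + P)/(2*x))
I = 16861/100 (I = (-3 + ((½)*(-1 - 5*6 + 10*(-5))/(-5) + 5)²)*1 = (-3 + ((½)*(-⅕)*(-1 - 30 - 50) + 5)²)*1 = (-3 + ((½)*(-⅕)*(-81) + 5)²)*1 = (-3 + (81/10 + 5)²)*1 = (-3 + (131/10)²)*1 = (-3 + 17161/100)*1 = (16861/100)*1 = 16861/100 ≈ 168.61)
-71*(I - 145) = -71*(16861/100 - 145) = -71*2361/100 = -167631/100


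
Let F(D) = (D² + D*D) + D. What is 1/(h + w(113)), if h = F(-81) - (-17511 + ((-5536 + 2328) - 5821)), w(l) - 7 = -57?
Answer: 1/39531 ≈ 2.5297e-5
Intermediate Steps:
F(D) = D + 2*D² (F(D) = (D² + D²) + D = 2*D² + D = D + 2*D²)
w(l) = -50 (w(l) = 7 - 57 = -50)
h = 39581 (h = -81*(1 + 2*(-81)) - (-17511 + ((-5536 + 2328) - 5821)) = -81*(1 - 162) - (-17511 + (-3208 - 5821)) = -81*(-161) - (-17511 - 9029) = 13041 - 1*(-26540) = 13041 + 26540 = 39581)
1/(h + w(113)) = 1/(39581 - 50) = 1/39531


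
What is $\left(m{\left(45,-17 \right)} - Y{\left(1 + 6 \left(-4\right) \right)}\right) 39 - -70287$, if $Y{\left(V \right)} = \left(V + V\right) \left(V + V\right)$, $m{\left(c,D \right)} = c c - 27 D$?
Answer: $84639$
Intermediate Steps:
$m{\left(c,D \right)} = c^{2} - 27 D$
$Y{\left(V \right)} = 4 V^{2}$ ($Y{\left(V \right)} = 2 V 2 V = 4 V^{2}$)
$\left(m{\left(45,-17 \right)} - Y{\left(1 + 6 \left(-4\right) \right)}\right) 39 - -70287 = \left(\left(45^{2} - -459\right) - 4 \left(1 + 6 \left(-4\right)\right)^{2}\right) 39 - -70287 = \left(\left(2025 + 459\right) - 4 \left(1 - 24\right)^{2}\right) 39 + 70287 = \left(2484 - 4 \left(-23\right)^{2}\right) 39 + 70287 = \left(2484 - 4 \cdot 529\right) 39 + 70287 = \left(2484 - 2116\right) 39 + 70287 = 368 \cdot 39 + 70287 = 14352 + 70287 = 84639$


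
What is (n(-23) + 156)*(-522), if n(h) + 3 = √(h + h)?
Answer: -79866 - 522*I*√46 ≈ -79866.0 - 3540.4*I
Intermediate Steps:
n(h) = -3 + √2*√h (n(h) = -3 + √(h + h) = -3 + √(2*h) = -3 + √2*√h)
(n(-23) + 156)*(-522) = ((-3 + √2*√(-23)) + 156)*(-522) = ((-3 + √2*(I*√23)) + 156)*(-522) = ((-3 + I*√46) + 156)*(-522) = (153 + I*√46)*(-522) = -79866 - 522*I*√46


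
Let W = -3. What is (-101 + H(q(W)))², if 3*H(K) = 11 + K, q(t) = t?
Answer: 87025/9 ≈ 9669.4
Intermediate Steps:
H(K) = 11/3 + K/3 (H(K) = (11 + K)/3 = 11/3 + K/3)
(-101 + H(q(W)))² = (-101 + (11/3 + (⅓)*(-3)))² = (-101 + (11/3 - 1))² = (-101 + 8/3)² = (-295/3)² = 87025/9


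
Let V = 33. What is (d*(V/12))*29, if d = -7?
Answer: -2233/4 ≈ -558.25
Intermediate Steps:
(d*(V/12))*29 = -231/12*29 = -7*11/4*29 = -77/4*29 = -2233/4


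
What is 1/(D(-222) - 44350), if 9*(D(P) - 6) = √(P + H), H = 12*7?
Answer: -26028/1154185633 - 3*I*√138/53092539118 ≈ -2.2551e-5 - 6.6378e-10*I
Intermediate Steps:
H = 84
D(P) = 6 + √(84 + P)/9 (D(P) = 6 + √(P + 84)/9 = 6 + √(84 + P)/9)
1/(D(-222) - 44350) = 1/((6 + √(84 - 222)/9) - 44350) = 1/((6 + √(-138)/9) - 44350) = 1/((6 + (I*√138)/9) - 44350) = 1/((6 + I*√138/9) - 44350) = 1/(-44344 + I*√138/9)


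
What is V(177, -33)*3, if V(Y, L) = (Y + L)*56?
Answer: 24192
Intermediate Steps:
V(Y, L) = 56*L + 56*Y (V(Y, L) = (L + Y)*56 = 56*L + 56*Y)
V(177, -33)*3 = (56*(-33) + 56*177)*3 = (-1848 + 9912)*3 = 8064*3 = 24192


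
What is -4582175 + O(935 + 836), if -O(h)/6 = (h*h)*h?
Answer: -33332404241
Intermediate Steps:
O(h) = -6*h**3 (O(h) = -6*h*h*h = -6*h**2*h = -6*h**3)
-4582175 + O(935 + 836) = -4582175 - 6*(935 + 836)**3 = -4582175 - 6*1771**3 = -4582175 - 6*5554637011 = -4582175 - 33327822066 = -33332404241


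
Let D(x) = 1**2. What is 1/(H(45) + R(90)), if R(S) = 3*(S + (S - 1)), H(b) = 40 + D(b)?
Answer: 1/578 ≈ 0.0017301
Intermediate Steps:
D(x) = 1
H(b) = 41 (H(b) = 40 + 1 = 41)
R(S) = -3 + 6*S (R(S) = 3*(S + (-1 + S)) = 3*(-1 + 2*S) = -3 + 6*S)
1/(H(45) + R(90)) = 1/(41 + (-3 + 6*90)) = 1/(41 + (-3 + 540)) = 1/(41 + 537) = 1/578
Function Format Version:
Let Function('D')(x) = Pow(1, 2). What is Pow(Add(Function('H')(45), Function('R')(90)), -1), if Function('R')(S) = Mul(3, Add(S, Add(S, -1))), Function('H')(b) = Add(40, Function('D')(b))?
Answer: Rational(1, 578) ≈ 0.0017301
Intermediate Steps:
Function('D')(x) = 1
Function('H')(b) = 41 (Function('H')(b) = Add(40, 1) = 41)
Function('R')(S) = Add(-3, Mul(6, S)) (Function('R')(S) = Mul(3, Add(S, Add(-1, S))) = Mul(3, Add(-1, Mul(2, S))) = Add(-3, Mul(6, S)))
Pow(Add(Function('H')(45), Function('R')(90)), -1) = Pow(Add(41, Add(-3, Mul(6, 90))), -1) = Pow(Add(41, Add(-3, 540)), -1) = Pow(Add(41, 537), -1) = Pow(578, -1) = Rational(1, 578)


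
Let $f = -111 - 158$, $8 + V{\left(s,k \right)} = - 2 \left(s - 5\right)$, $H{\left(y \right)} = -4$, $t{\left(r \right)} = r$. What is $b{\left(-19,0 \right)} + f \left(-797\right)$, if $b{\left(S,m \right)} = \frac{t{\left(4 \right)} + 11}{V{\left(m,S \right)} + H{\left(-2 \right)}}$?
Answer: $\frac{428771}{2} \approx 2.1439 \cdot 10^{5}$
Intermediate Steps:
$V{\left(s,k \right)} = 2 - 2 s$ ($V{\left(s,k \right)} = -8 - 2 \left(s - 5\right) = -8 - 2 \left(-5 + s\right) = -8 - \left(-10 + 2 s\right) = 2 - 2 s$)
$f = -269$ ($f = -111 + \left(-396 + 238\right) = -111 - 158 = -269$)
$b{\left(S,m \right)} = \frac{15}{-2 - 2 m}$ ($b{\left(S,m \right)} = \frac{4 + 11}{\left(2 - 2 m\right) - 4} = \frac{15}{-2 - 2 m}$)
$b{\left(-19,0 \right)} + f \left(-797\right) = - \frac{15}{2 + 2 \cdot 0} - -214393 = - \frac{15}{2 + 0} + 214393 = - \frac{15}{2} + 214393 = \frac{428771}{2}$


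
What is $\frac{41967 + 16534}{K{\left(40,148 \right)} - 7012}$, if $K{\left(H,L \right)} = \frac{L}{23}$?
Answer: $- \frac{1345523}{161128} \approx -8.3506$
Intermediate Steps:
$K{\left(H,L \right)} = \frac{L}{23}$ ($K{\left(H,L \right)} = L \frac{1}{23} = \frac{L}{23}$)
$\frac{41967 + 16534}{K{\left(40,148 \right)} - 7012} = \frac{41967 + 16534}{\frac{1}{23} \cdot 148 - 7012} = \frac{58501}{\frac{148}{23} - 7012} = \frac{58501}{- \frac{161128}{23}} = 58501 \left(- \frac{23}{161128}\right) = - \frac{1345523}{161128}$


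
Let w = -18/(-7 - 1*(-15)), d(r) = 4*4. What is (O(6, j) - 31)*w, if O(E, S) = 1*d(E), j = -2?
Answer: 135/4 ≈ 33.750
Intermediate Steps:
d(r) = 16
O(E, S) = 16 (O(E, S) = 1*16 = 16)
w = -9/4 (w = -18/(-7 + 15) = -18/8 = -18*1/8 = -9/4 ≈ -2.2500)
(O(6, j) - 31)*w = (16 - 31)*(-9/4) = -15*(-9/4) = 135/4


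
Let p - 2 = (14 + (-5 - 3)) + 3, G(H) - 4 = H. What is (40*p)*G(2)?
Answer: 2640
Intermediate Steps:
G(H) = 4 + H
p = 11 (p = 2 + ((14 + (-5 - 3)) + 3) = 2 + ((14 - 8) + 3) = 2 + (6 + 3) = 2 + 9 = 11)
(40*p)*G(2) = (40*11)*(4 + 2) = 440*6 = 2640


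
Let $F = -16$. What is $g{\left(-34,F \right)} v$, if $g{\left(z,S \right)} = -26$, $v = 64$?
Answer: $-1664$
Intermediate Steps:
$g{\left(-34,F \right)} v = \left(-26\right) 64 = -1664$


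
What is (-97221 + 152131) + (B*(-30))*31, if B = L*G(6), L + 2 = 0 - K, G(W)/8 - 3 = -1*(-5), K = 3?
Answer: 352510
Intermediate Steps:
G(W) = 64 (G(W) = 24 + 8*(-1*(-5)) = 24 + 8*5 = 24 + 40 = 64)
L = -5 (L = -2 + (0 - 1*3) = -2 + (0 - 3) = -2 - 3 = -5)
B = -320 (B = -5*64 = -320)
(-97221 + 152131) + (B*(-30))*31 = (-97221 + 152131) - 320*(-30)*31 = 54910 + 9600*31 = 54910 + 297600 = 352510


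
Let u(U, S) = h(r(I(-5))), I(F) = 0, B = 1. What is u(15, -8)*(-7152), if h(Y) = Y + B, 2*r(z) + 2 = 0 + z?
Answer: 0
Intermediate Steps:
r(z) = -1 + z/2 (r(z) = -1 + (0 + z)/2 = -1 + z/2)
h(Y) = 1 + Y (h(Y) = Y + 1 = 1 + Y)
u(U, S) = 0 (u(U, S) = 1 + (-1 + (½)*0) = 1 + (-1 + 0) = 1 - 1 = 0)
u(15, -8)*(-7152) = 0*(-7152) = 0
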